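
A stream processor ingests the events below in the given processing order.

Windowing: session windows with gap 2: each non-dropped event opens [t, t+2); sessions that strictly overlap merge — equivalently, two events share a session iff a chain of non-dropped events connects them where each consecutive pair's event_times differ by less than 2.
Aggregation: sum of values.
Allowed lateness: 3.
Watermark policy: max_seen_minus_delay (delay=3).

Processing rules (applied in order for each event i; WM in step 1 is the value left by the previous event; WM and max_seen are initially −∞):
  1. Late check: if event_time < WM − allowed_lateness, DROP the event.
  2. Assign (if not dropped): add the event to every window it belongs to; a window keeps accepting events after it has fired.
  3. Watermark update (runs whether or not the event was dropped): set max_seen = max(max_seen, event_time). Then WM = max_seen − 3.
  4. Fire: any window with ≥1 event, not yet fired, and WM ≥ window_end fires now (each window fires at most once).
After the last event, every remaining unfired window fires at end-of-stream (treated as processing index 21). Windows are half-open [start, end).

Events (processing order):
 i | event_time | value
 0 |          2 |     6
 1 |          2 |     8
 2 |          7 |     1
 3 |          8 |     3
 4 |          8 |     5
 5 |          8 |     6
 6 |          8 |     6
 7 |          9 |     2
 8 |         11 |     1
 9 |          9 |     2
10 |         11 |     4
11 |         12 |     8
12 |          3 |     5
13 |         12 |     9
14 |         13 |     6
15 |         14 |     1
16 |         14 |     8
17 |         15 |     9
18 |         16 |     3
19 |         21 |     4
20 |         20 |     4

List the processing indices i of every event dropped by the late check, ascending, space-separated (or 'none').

i=0 t=2 v=6: → [2,4); WM=-1
i=1 t=2 v=8: → [2,4); WM=-1
i=2 t=7 v=1: → [7,9); WM=4
i=3 t=8 v=3: → [7,10); WM=5
i=4 t=8 v=5: → [7,10); WM=5
i=5 t=8 v=6: → [7,10); WM=5
i=6 t=8 v=6: → [7,10); WM=5
i=7 t=9 v=2: → [7,11); WM=6
i=8 t=11 v=1: → [11,13); WM=8
i=9 t=9 v=2: → [7,11); WM=8
i=10 t=11 v=4: → [11,13); WM=8
i=11 t=12 v=8: → [11,14); WM=9
i=12 t=3 v=5: DROP (t<9-3); WM=9
i=13 t=12 v=9: → [11,14); WM=9
i=14 t=13 v=6: → [11,15); WM=10
i=15 t=14 v=1: → [11,16); WM=11
i=16 t=14 v=8: → [11,16); WM=11
i=17 t=15 v=9: → [11,17); WM=12
i=18 t=16 v=3: → [11,18); WM=13
i=19 t=21 v=4: → [21,23); WM=18
i=20 t=20 v=4: → [20,23); WM=18

12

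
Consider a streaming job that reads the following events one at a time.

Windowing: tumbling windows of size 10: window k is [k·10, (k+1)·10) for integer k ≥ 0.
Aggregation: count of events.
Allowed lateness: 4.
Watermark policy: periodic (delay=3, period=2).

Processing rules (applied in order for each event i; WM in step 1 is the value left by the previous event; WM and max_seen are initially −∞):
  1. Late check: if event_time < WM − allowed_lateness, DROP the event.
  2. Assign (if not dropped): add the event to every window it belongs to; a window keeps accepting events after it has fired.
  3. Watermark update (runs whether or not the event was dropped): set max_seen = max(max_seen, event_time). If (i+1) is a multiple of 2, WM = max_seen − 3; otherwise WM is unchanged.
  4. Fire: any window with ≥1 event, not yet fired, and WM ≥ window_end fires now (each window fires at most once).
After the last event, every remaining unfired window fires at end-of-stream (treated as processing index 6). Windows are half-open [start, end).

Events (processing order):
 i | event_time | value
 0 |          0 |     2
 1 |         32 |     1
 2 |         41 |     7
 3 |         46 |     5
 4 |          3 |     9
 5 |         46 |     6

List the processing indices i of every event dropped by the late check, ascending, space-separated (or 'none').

4

i=0 t=0 v=2: → [0,10); WM=−∞
i=1 t=32 v=1: → [30,40); WM=29; [0,10) fires=1
i=2 t=41 v=7: → [40,50); WM=29
i=3 t=46 v=5: → [40,50); WM=43; [30,40) fires=1
i=4 t=3 v=9: DROP (t<43-4); WM=43
i=5 t=46 v=6: → [40,50); WM=43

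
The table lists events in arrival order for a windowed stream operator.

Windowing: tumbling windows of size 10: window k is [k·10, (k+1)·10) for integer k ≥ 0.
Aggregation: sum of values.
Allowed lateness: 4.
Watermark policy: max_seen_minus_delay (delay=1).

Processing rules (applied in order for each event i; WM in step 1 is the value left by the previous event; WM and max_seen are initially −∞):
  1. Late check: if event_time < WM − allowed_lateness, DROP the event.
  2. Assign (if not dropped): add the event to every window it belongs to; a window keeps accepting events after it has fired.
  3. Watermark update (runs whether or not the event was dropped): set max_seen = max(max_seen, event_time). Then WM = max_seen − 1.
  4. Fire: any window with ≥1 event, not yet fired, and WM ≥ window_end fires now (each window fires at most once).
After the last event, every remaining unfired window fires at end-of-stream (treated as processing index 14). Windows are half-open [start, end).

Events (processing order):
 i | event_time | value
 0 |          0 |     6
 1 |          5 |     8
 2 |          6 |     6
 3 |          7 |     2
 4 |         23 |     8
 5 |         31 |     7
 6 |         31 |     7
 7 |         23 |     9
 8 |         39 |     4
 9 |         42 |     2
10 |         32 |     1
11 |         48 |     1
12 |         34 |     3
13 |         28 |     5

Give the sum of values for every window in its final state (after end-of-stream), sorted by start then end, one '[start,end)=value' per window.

[0,10)=22 [20,30)=8 [30,40)=18 [40,50)=3

i=0 t=0 v=6: → [0,10); WM=-1
i=1 t=5 v=8: → [0,10); WM=4
i=2 t=6 v=6: → [0,10); WM=5
i=3 t=7 v=2: → [0,10); WM=6
i=4 t=23 v=8: → [20,30); WM=22; [0,10) fires=22
i=5 t=31 v=7: → [30,40); WM=30; [20,30) fires=8
i=6 t=31 v=7: → [30,40); WM=30
i=7 t=23 v=9: DROP (t<30-4); WM=30
i=8 t=39 v=4: → [30,40); WM=38
i=9 t=42 v=2: → [40,50); WM=41; [30,40) fires=18
i=10 t=32 v=1: DROP (t<41-4); WM=41
i=11 t=48 v=1: → [40,50); WM=47
i=12 t=34 v=3: DROP (t<47-4); WM=47
i=13 t=28 v=5: DROP (t<47-4); WM=47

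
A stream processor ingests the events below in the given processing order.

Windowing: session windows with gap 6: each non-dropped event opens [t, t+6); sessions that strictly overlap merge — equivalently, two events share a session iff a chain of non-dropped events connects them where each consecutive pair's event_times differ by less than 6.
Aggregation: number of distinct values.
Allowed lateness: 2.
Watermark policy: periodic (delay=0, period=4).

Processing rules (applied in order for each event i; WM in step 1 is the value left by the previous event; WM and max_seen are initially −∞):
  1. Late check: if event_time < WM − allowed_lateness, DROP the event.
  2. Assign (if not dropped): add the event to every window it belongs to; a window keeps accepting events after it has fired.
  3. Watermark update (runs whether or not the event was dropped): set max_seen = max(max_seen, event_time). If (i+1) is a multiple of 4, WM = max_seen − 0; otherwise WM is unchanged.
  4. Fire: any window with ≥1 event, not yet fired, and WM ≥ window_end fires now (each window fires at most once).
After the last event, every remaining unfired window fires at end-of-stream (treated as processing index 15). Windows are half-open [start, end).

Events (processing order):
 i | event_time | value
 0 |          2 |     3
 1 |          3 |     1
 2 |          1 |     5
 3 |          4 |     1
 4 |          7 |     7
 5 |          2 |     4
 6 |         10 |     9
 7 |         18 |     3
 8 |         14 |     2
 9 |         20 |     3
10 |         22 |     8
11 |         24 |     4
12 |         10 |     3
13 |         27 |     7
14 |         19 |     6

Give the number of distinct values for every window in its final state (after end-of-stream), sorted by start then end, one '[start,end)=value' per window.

i=0 t=2 v=3: → [2,8); WM=−∞
i=1 t=3 v=1: → [2,9); WM=−∞
i=2 t=1 v=5: → [1,9); WM=−∞
i=3 t=4 v=1: → [1,10); WM=4
i=4 t=7 v=7: → [1,13); WM=4
i=5 t=2 v=4: → [1,13); WM=4
i=6 t=10 v=9: → [1,16); WM=4
i=7 t=18 v=3: → [18,24); WM=18
i=8 t=14 v=2: DROP (t<18-2); WM=18
i=9 t=20 v=3: → [18,26); WM=18
i=10 t=22 v=8: → [18,28); WM=18
i=11 t=24 v=4: → [18,30); WM=24
i=12 t=10 v=3: DROP (t<24-2); WM=24
i=13 t=27 v=7: → [18,33); WM=24
i=14 t=19 v=6: DROP (t<24-2); WM=24

[1,16)=6 [18,33)=4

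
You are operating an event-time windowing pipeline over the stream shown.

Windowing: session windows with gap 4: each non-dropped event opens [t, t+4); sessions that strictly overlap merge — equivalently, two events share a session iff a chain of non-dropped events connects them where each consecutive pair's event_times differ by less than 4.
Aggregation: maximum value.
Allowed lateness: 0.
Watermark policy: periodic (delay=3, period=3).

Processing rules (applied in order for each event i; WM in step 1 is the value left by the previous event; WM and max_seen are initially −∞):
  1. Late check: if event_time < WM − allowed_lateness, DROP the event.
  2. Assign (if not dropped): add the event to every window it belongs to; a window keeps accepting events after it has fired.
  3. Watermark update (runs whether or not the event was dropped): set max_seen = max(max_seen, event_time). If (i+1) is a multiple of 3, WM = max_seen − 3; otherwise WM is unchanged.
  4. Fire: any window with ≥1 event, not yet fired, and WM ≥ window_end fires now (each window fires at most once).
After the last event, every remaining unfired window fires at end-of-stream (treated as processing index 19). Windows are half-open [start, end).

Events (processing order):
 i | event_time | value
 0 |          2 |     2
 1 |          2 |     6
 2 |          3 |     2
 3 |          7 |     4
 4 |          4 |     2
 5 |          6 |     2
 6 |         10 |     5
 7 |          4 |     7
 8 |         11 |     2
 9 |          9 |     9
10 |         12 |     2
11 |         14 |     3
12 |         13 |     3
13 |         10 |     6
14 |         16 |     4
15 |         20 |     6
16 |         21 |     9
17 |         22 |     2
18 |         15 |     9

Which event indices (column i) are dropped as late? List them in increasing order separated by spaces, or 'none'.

i=0 t=2 v=2: → [2,6); WM=−∞
i=1 t=2 v=6: → [2,6); WM=−∞
i=2 t=3 v=2: → [2,7); WM=0
i=3 t=7 v=4: → [7,11); WM=0
i=4 t=4 v=2: → [2,11); WM=0
i=5 t=6 v=2: → [2,11); WM=4
i=6 t=10 v=5: → [2,14); WM=4
i=7 t=4 v=7: → [2,14); WM=4
i=8 t=11 v=2: → [2,15); WM=8
i=9 t=9 v=9: → [2,15); WM=8
i=10 t=12 v=2: → [2,16); WM=8
i=11 t=14 v=3: → [2,18); WM=11
i=12 t=13 v=3: → [2,18); WM=11
i=13 t=10 v=6: DROP (t<11-0); WM=11
i=14 t=16 v=4: → [2,20); WM=13
i=15 t=20 v=6: → [20,24); WM=13
i=16 t=21 v=9: → [20,25); WM=13
i=17 t=22 v=2: → [20,26); WM=19
i=18 t=15 v=9: DROP (t<19-0); WM=19

13 18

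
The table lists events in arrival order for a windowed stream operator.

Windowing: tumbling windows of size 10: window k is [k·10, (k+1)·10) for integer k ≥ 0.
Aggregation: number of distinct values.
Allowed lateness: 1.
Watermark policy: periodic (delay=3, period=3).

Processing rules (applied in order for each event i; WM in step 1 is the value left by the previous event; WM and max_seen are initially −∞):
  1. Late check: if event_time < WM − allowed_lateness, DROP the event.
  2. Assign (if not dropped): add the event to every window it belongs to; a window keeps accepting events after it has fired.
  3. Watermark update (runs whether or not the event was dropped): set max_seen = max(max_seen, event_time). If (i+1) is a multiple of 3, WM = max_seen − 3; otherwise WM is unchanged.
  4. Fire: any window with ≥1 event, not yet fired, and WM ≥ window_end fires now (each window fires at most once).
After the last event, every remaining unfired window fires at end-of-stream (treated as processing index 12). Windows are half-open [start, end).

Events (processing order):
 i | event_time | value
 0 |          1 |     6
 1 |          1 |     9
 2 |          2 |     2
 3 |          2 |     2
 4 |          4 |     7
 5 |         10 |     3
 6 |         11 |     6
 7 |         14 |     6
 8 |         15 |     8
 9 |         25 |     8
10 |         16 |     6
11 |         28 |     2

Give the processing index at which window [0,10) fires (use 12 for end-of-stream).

i=0 t=1 v=6: → [0,10); WM=−∞
i=1 t=1 v=9: → [0,10); WM=−∞
i=2 t=2 v=2: → [0,10); WM=-1
i=3 t=2 v=2: → [0,10); WM=-1
i=4 t=4 v=7: → [0,10); WM=-1
i=5 t=10 v=3: → [10,20); WM=7
i=6 t=11 v=6: → [10,20); WM=7
i=7 t=14 v=6: → [10,20); WM=7
i=8 t=15 v=8: → [10,20); WM=12; [0,10) fires=4
i=9 t=25 v=8: → [20,30); WM=12
i=10 t=16 v=6: → [10,20); WM=12
i=11 t=28 v=2: → [20,30); WM=25; [10,20) fires=3

8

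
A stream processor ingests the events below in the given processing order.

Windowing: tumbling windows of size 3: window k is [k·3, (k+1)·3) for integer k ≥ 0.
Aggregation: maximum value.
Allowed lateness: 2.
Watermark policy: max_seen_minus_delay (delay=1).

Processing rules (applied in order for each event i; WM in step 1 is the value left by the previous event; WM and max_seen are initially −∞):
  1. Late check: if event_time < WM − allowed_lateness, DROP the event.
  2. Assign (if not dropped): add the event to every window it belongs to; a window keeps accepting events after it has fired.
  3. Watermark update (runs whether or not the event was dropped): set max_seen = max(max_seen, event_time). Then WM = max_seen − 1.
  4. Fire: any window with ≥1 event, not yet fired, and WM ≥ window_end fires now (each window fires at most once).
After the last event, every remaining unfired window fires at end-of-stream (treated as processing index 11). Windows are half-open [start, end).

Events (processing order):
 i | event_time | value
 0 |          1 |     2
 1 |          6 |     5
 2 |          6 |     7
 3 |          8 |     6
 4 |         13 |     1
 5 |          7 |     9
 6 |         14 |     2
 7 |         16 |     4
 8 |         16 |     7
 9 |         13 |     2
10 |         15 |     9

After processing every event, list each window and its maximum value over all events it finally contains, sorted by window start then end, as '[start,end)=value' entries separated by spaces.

[0,3)=2 [6,9)=7 [12,15)=2 [15,18)=9

i=0 t=1 v=2: → [0,3); WM=0
i=1 t=6 v=5: → [6,9); WM=5; [0,3) fires=2
i=2 t=6 v=7: → [6,9); WM=5
i=3 t=8 v=6: → [6,9); WM=7
i=4 t=13 v=1: → [12,15); WM=12; [6,9) fires=7
i=5 t=7 v=9: DROP (t<12-2); WM=12
i=6 t=14 v=2: → [12,15); WM=13
i=7 t=16 v=4: → [15,18); WM=15; [12,15) fires=2
i=8 t=16 v=7: → [15,18); WM=15
i=9 t=13 v=2: → [12,15); WM=15
i=10 t=15 v=9: → [15,18); WM=15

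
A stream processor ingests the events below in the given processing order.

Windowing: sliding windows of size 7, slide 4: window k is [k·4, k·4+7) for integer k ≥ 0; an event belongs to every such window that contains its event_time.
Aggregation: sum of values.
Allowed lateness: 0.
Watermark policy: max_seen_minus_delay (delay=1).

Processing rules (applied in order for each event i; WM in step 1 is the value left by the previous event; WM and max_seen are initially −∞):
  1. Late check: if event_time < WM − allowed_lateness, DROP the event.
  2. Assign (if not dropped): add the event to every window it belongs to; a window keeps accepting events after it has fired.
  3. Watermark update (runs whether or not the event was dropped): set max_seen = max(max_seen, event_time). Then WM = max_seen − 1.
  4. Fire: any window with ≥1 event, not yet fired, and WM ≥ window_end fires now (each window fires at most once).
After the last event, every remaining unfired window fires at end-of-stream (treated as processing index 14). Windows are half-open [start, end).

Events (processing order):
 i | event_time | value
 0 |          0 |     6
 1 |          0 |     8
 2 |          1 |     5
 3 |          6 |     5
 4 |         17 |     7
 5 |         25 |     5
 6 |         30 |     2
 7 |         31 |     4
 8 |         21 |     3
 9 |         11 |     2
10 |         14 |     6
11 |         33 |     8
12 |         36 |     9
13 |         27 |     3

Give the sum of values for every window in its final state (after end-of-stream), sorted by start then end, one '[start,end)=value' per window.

i=0 t=0 v=6: → [0,7); WM=-1
i=1 t=0 v=8: → [0,7); WM=-1
i=2 t=1 v=5: → [0,7); WM=0
i=3 t=6 v=5: → [4,11),[0,7); WM=5
i=4 t=17 v=7: → [16,23),[12,19); WM=16; [0,7) fires=24 [4,11) fires=5
i=5 t=25 v=5: → [24,31),[20,27); WM=24; [12,19) fires=7 [16,23) fires=7
i=6 t=30 v=2: → [28,35),[24,31); WM=29; [20,27) fires=5
i=7 t=31 v=4: → [28,35); WM=30
i=8 t=21 v=3: DROP (t<30-0); WM=30
i=9 t=11 v=2: DROP (t<30-0); WM=30
i=10 t=14 v=6: DROP (t<30-0); WM=30
i=11 t=33 v=8: → [32,39),[28,35); WM=32; [24,31) fires=7
i=12 t=36 v=9: → [36,43),[32,39); WM=35; [28,35) fires=14
i=13 t=27 v=3: DROP (t<35-0); WM=35

[0,7)=24 [4,11)=5 [12,19)=7 [16,23)=7 [20,27)=5 [24,31)=7 [28,35)=14 [32,39)=17 [36,43)=9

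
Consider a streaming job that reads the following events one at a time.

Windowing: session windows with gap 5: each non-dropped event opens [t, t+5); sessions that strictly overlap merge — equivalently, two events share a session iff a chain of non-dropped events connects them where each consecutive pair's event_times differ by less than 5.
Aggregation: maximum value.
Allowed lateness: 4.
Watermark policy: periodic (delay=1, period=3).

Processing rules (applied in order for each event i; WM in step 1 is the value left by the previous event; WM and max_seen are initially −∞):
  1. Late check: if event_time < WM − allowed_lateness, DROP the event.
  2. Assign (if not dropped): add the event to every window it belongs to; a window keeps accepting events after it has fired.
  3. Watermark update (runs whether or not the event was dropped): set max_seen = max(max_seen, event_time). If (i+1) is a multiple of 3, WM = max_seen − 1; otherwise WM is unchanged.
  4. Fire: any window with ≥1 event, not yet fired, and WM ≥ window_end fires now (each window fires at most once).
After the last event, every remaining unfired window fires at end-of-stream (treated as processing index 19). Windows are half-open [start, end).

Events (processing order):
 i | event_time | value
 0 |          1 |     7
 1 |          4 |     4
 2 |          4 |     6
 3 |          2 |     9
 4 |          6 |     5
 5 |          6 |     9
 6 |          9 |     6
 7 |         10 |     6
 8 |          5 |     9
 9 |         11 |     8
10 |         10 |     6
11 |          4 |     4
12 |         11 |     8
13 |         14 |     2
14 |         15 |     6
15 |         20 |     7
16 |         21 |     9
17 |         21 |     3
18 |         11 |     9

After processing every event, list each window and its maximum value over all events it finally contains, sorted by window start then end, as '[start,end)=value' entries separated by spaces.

i=0 t=1 v=7: → [1,6); WM=−∞
i=1 t=4 v=4: → [1,9); WM=−∞
i=2 t=4 v=6: → [1,9); WM=3
i=3 t=2 v=9: → [1,9); WM=3
i=4 t=6 v=5: → [1,11); WM=3
i=5 t=6 v=9: → [1,11); WM=5
i=6 t=9 v=6: → [1,14); WM=5
i=7 t=10 v=6: → [1,15); WM=5
i=8 t=5 v=9: → [1,15); WM=9
i=9 t=11 v=8: → [1,16); WM=9
i=10 t=10 v=6: → [1,16); WM=9
i=11 t=4 v=4: DROP (t<9-4); WM=10
i=12 t=11 v=8: → [1,16); WM=10
i=13 t=14 v=2: → [1,19); WM=10
i=14 t=15 v=6: → [1,20); WM=14
i=15 t=20 v=7: → [20,25); WM=14
i=16 t=21 v=9: → [20,26); WM=14
i=17 t=21 v=3: → [20,26); WM=20
i=18 t=11 v=9: DROP (t<20-4); WM=20

[1,20)=9 [20,26)=9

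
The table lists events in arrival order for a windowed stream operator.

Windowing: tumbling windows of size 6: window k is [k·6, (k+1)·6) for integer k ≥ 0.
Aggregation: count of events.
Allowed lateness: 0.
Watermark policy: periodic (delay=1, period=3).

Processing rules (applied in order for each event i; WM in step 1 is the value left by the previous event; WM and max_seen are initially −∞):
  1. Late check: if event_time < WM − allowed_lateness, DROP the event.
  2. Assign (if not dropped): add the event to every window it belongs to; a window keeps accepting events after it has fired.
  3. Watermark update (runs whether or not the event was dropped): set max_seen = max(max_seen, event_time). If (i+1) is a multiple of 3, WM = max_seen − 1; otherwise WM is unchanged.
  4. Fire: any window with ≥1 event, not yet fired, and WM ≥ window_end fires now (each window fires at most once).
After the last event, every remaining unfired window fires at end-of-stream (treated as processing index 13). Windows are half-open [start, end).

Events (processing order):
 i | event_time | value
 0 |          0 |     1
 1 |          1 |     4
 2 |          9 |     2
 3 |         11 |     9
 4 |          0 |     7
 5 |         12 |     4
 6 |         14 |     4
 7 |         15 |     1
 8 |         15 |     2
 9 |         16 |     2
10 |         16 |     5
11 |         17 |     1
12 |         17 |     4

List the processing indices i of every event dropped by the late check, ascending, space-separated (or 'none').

4

i=0 t=0 v=1: → [0,6); WM=−∞
i=1 t=1 v=4: → [0,6); WM=−∞
i=2 t=9 v=2: → [6,12); WM=8; [0,6) fires=2
i=3 t=11 v=9: → [6,12); WM=8
i=4 t=0 v=7: DROP (t<8-0); WM=8
i=5 t=12 v=4: → [12,18); WM=11
i=6 t=14 v=4: → [12,18); WM=11
i=7 t=15 v=1: → [12,18); WM=11
i=8 t=15 v=2: → [12,18); WM=14; [6,12) fires=2
i=9 t=16 v=2: → [12,18); WM=14
i=10 t=16 v=5: → [12,18); WM=14
i=11 t=17 v=1: → [12,18); WM=16
i=12 t=17 v=4: → [12,18); WM=16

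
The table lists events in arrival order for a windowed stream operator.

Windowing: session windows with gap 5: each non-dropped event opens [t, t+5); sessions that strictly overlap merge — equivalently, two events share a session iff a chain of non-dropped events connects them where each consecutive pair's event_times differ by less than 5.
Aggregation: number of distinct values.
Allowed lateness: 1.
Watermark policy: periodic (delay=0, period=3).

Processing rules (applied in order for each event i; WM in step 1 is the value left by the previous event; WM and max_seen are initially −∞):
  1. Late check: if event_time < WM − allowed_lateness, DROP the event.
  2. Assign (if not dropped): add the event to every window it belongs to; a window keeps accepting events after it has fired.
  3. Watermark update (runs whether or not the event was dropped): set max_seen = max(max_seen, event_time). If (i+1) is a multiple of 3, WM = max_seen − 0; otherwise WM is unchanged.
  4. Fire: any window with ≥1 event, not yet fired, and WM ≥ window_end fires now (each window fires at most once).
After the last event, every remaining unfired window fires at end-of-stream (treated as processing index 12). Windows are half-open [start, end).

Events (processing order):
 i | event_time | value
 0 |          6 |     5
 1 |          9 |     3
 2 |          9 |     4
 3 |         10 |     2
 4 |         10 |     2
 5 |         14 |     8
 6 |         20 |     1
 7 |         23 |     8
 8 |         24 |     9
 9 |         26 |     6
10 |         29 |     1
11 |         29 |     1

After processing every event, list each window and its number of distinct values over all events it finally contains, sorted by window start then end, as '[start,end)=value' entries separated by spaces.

i=0 t=6 v=5: → [6,11); WM=−∞
i=1 t=9 v=3: → [6,14); WM=−∞
i=2 t=9 v=4: → [6,14); WM=9
i=3 t=10 v=2: → [6,15); WM=9
i=4 t=10 v=2: → [6,15); WM=9
i=5 t=14 v=8: → [6,19); WM=14
i=6 t=20 v=1: → [20,25); WM=14
i=7 t=23 v=8: → [20,28); WM=14
i=8 t=24 v=9: → [20,29); WM=24
i=9 t=26 v=6: → [20,31); WM=24
i=10 t=29 v=1: → [20,34); WM=24
i=11 t=29 v=1: → [20,34); WM=29

[6,19)=5 [20,34)=4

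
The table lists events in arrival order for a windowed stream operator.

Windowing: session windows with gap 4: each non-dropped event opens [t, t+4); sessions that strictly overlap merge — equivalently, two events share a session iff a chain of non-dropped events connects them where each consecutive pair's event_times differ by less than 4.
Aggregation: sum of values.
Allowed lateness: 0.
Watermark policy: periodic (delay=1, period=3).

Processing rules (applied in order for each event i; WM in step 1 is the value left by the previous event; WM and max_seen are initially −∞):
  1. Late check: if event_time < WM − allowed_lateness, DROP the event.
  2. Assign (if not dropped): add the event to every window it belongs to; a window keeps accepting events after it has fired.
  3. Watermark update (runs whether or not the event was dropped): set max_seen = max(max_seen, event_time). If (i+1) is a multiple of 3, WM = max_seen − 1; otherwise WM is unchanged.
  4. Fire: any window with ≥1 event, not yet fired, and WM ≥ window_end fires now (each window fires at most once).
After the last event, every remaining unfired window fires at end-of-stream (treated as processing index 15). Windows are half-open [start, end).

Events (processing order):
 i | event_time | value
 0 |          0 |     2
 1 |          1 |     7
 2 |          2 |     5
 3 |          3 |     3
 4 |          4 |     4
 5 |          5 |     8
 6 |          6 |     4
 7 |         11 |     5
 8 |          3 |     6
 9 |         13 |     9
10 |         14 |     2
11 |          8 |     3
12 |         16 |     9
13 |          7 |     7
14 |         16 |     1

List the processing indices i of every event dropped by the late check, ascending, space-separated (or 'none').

i=0 t=0 v=2: → [0,4); WM=−∞
i=1 t=1 v=7: → [0,5); WM=−∞
i=2 t=2 v=5: → [0,6); WM=1
i=3 t=3 v=3: → [0,7); WM=1
i=4 t=4 v=4: → [0,8); WM=1
i=5 t=5 v=8: → [0,9); WM=4
i=6 t=6 v=4: → [0,10); WM=4
i=7 t=11 v=5: → [11,15); WM=4
i=8 t=3 v=6: DROP (t<4-0); WM=10
i=9 t=13 v=9: → [11,17); WM=10
i=10 t=14 v=2: → [11,18); WM=10
i=11 t=8 v=3: DROP (t<10-0); WM=13
i=12 t=16 v=9: → [11,20); WM=13
i=13 t=7 v=7: DROP (t<13-0); WM=13
i=14 t=16 v=1: → [11,20); WM=15

8 11 13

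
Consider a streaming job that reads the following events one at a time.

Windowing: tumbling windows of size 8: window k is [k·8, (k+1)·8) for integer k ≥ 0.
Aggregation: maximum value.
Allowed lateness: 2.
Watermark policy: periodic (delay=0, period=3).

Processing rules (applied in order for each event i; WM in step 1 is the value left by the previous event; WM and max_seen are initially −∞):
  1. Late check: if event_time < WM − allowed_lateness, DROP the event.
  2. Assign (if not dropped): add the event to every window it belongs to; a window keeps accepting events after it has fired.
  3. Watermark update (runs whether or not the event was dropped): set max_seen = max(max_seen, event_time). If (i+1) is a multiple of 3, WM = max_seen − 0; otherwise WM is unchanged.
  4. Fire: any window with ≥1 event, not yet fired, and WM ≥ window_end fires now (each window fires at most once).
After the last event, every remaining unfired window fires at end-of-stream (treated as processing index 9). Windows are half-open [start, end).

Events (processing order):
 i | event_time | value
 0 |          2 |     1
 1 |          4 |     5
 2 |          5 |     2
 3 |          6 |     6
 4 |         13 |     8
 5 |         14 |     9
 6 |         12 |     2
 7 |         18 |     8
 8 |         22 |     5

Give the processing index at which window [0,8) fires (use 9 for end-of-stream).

5

i=0 t=2 v=1: → [0,8); WM=−∞
i=1 t=4 v=5: → [0,8); WM=−∞
i=2 t=5 v=2: → [0,8); WM=5
i=3 t=6 v=6: → [0,8); WM=5
i=4 t=13 v=8: → [8,16); WM=5
i=5 t=14 v=9: → [8,16); WM=14; [0,8) fires=6
i=6 t=12 v=2: → [8,16); WM=14
i=7 t=18 v=8: → [16,24); WM=14
i=8 t=22 v=5: → [16,24); WM=22; [8,16) fires=9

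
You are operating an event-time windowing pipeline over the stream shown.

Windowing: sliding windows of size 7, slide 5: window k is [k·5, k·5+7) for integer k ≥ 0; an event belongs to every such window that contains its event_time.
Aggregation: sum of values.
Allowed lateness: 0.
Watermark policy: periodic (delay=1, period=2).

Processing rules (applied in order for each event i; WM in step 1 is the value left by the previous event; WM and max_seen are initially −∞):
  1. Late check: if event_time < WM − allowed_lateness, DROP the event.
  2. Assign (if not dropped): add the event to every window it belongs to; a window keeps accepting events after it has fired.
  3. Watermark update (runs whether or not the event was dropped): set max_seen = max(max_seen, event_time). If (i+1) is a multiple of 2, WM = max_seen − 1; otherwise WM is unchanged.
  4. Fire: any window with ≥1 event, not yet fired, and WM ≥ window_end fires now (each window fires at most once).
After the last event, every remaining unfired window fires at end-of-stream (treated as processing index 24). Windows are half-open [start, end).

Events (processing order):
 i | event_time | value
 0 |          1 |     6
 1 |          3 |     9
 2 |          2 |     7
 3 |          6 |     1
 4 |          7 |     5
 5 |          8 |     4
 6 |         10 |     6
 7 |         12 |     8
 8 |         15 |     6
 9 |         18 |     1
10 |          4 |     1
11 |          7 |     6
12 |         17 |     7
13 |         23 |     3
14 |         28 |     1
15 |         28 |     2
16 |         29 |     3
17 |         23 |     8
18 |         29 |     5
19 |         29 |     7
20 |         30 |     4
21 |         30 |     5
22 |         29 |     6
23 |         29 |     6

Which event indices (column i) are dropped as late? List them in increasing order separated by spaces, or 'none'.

10 11 17

i=0 t=1 v=6: → [0,7); WM=−∞
i=1 t=3 v=9: → [0,7); WM=2
i=2 t=2 v=7: → [0,7); WM=2
i=3 t=6 v=1: → [5,12),[0,7); WM=5
i=4 t=7 v=5: → [5,12); WM=5
i=5 t=8 v=4: → [5,12); WM=7; [0,7) fires=23
i=6 t=10 v=6: → [10,17),[5,12); WM=7
i=7 t=12 v=8: → [10,17); WM=11
i=8 t=15 v=6: → [15,22),[10,17); WM=11
i=9 t=18 v=1: → [15,22); WM=17; [5,12) fires=16 [10,17) fires=20
i=10 t=4 v=1: DROP (t<17-0); WM=17
i=11 t=7 v=6: DROP (t<17-0); WM=17
i=12 t=17 v=7: → [15,22); WM=17
i=13 t=23 v=3: → [20,27); WM=22; [15,22) fires=14
i=14 t=28 v=1: → [25,32); WM=22
i=15 t=28 v=2: → [25,32); WM=27; [20,27) fires=3
i=16 t=29 v=3: → [25,32); WM=27
i=17 t=23 v=8: DROP (t<27-0); WM=28
i=18 t=29 v=5: → [25,32); WM=28
i=19 t=29 v=7: → [25,32); WM=28
i=20 t=30 v=4: → [30,37),[25,32); WM=28
i=21 t=30 v=5: → [30,37),[25,32); WM=29
i=22 t=29 v=6: → [25,32); WM=29
i=23 t=29 v=6: → [25,32); WM=29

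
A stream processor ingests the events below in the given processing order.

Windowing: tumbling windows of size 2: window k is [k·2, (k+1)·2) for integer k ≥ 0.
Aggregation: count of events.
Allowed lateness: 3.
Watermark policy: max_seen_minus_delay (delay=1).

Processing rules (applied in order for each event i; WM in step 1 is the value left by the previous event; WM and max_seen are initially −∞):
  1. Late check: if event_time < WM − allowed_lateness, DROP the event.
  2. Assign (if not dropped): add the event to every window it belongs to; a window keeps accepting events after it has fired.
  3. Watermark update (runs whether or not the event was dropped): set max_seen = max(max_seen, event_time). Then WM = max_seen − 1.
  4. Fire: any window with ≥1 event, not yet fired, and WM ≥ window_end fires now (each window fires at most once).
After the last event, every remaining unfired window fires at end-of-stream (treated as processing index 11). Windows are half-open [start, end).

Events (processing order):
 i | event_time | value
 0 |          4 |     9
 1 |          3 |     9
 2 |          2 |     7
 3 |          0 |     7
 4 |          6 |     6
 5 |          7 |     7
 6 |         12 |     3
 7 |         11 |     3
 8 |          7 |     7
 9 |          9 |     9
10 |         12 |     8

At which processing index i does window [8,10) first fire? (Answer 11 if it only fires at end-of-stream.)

9

i=0 t=4 v=9: → [4,6); WM=3
i=1 t=3 v=9: → [2,4); WM=3
i=2 t=2 v=7: → [2,4); WM=3
i=3 t=0 v=7: → [0,2); WM=3; [0,2) fires=1
i=4 t=6 v=6: → [6,8); WM=5; [2,4) fires=2
i=5 t=7 v=7: → [6,8); WM=6; [4,6) fires=1
i=6 t=12 v=3: → [12,14); WM=11; [6,8) fires=2
i=7 t=11 v=3: → [10,12); WM=11
i=8 t=7 v=7: DROP (t<11-3); WM=11
i=9 t=9 v=9: → [8,10); WM=11; [8,10) fires=1
i=10 t=12 v=8: → [12,14); WM=11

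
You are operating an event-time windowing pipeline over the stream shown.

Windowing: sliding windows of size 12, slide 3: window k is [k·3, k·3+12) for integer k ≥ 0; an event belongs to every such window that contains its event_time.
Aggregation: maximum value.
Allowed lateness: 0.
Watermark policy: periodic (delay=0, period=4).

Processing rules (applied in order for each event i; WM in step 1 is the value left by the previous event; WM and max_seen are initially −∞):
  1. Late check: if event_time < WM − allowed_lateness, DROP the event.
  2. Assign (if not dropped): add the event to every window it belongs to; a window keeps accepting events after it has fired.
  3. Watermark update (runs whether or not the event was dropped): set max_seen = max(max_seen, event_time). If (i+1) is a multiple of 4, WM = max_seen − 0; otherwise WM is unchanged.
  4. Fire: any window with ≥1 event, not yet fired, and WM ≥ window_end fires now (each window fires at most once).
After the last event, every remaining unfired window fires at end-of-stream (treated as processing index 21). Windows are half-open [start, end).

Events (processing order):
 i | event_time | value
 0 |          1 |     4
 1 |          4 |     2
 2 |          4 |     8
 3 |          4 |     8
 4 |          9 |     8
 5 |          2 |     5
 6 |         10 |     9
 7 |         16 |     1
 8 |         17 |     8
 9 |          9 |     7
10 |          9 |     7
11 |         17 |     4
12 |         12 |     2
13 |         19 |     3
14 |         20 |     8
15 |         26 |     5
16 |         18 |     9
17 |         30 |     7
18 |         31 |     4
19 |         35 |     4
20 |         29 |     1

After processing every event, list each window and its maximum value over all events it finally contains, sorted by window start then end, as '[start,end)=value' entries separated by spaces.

[0,12)=9 [3,15)=9 [6,18)=9 [9,21)=9 [12,24)=8 [15,27)=8 [18,30)=8 [21,33)=7 [24,36)=7 [27,39)=7 [30,42)=7 [33,45)=4

i=0 t=1 v=4: → [0,12); WM=−∞
i=1 t=4 v=2: → [3,15),[0,12); WM=−∞
i=2 t=4 v=8: → [3,15),[0,12); WM=−∞
i=3 t=4 v=8: → [3,15),[0,12); WM=4
i=4 t=9 v=8: → [9,21),[6,18),[3,15),[0,12); WM=4
i=5 t=2 v=5: DROP (t<4-0); WM=4
i=6 t=10 v=9: → [9,21),[6,18),[3,15),[0,12); WM=4
i=7 t=16 v=1: → [15,27),[12,24),[9,21),[6,18); WM=16; [0,12) fires=9 [3,15) fires=9
i=8 t=17 v=8: → [15,27),[12,24),[9,21),[6,18); WM=16
i=9 t=9 v=7: DROP (t<16-0); WM=16
i=10 t=9 v=7: DROP (t<16-0); WM=16
i=11 t=17 v=4: → [15,27),[12,24),[9,21),[6,18); WM=17
i=12 t=12 v=2: DROP (t<17-0); WM=17
i=13 t=19 v=3: → [18,30),[15,27),[12,24),[9,21); WM=17
i=14 t=20 v=8: → [18,30),[15,27),[12,24),[9,21); WM=17
i=15 t=26 v=5: → [24,36),[21,33),[18,30),[15,27); WM=26; [6,18) fires=9 [9,21) fires=9 [12,24) fires=8
i=16 t=18 v=9: DROP (t<26-0); WM=26
i=17 t=30 v=7: → [30,42),[27,39),[24,36),[21,33); WM=26
i=18 t=31 v=4: → [30,42),[27,39),[24,36),[21,33); WM=26
i=19 t=35 v=4: → [33,45),[30,42),[27,39),[24,36); WM=35; [15,27) fires=8 [18,30) fires=8 [21,33) fires=7
i=20 t=29 v=1: DROP (t<35-0); WM=35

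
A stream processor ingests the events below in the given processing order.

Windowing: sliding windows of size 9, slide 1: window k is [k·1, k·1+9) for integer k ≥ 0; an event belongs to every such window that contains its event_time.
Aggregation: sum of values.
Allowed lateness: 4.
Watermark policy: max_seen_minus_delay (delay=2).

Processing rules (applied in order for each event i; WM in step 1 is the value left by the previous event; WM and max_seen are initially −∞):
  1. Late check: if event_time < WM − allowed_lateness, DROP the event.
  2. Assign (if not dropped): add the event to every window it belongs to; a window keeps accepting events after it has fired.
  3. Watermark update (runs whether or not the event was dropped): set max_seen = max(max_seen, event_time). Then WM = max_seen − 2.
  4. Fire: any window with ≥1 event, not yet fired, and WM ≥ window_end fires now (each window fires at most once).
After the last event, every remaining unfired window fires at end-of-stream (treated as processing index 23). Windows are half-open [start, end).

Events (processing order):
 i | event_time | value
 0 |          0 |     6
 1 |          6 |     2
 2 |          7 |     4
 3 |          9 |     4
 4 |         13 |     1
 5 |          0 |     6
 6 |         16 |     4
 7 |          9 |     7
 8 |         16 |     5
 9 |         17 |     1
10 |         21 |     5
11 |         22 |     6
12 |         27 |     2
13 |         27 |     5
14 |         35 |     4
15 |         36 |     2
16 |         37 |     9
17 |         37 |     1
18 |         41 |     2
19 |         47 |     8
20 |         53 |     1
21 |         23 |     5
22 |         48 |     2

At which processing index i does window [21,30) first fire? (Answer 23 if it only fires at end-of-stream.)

14

i=0 t=0 v=6: → [0,9); WM=-2
i=1 t=6 v=2: → [6,15),[5,14),[4,13),[3,12),[2,11),[1,10),[0,9); WM=4
i=2 t=7 v=4: → [7,16),[6,15),[5,14),[4,13),[3,12),[2,11),[1,10),[0,9); WM=5
i=3 t=9 v=4: → [9,18),[8,17),[7,16),[6,15),[5,14),[4,13),[3,12),[2,11),[1,10); WM=7
i=4 t=13 v=1: → [13,22),[12,21),[11,20),[10,19),[9,18),[8,17),[7,16),[6,15),[5,14); WM=11; [0,9) fires=12 [1,10) fires=10 [2,11) fires=10
i=5 t=0 v=6: DROP (t<11-4); WM=11
i=6 t=16 v=4: → [16,25),[15,24),[14,23),[13,22),[12,21),[11,20),[10,19),[9,18),[8,17); WM=14; [3,12) fires=10 [4,13) fires=10 [5,14) fires=11
i=7 t=9 v=7: DROP (t<14-4); WM=14
i=8 t=16 v=5: → [16,25),[15,24),[14,23),[13,22),[12,21),[11,20),[10,19),[9,18),[8,17); WM=14
i=9 t=17 v=1: → [17,26),[16,25),[15,24),[14,23),[13,22),[12,21),[11,20),[10,19),[9,18); WM=15; [6,15) fires=11
i=10 t=21 v=5: → [21,30),[20,29),[19,28),[18,27),[17,26),[16,25),[15,24),[14,23),[13,22); WM=19; [7,16) fires=9 [8,17) fires=14 [9,18) fires=15 [10,19) fires=11
i=11 t=22 v=6: → [22,31),[21,30),[20,29),[19,28),[18,27),[17,26),[16,25),[15,24),[14,23); WM=20; [11,20) fires=11
i=12 t=27 v=2: → [27,36),[26,35),[25,34),[24,33),[23,32),[22,31),[21,30),[20,29),[19,28); WM=25; [12,21) fires=11 [13,22) fires=16 [14,23) fires=21 [15,24) fires=21 [16,25) fires=21
i=13 t=27 v=5: → [27,36),[26,35),[25,34),[24,33),[23,32),[22,31),[21,30),[20,29),[19,28); WM=25
i=14 t=35 v=4: → [35,44),[34,43),[33,42),[32,41),[31,40),[30,39),[29,38),[28,37),[27,36); WM=33; [17,26) fires=12 [18,27) fires=11 [19,28) fires=18 [20,29) fires=18 [21,30) fires=18 [22,31) fires=13 [23,32) fires=7 [24,33) fires=7
i=15 t=36 v=2: → [36,45),[35,44),[34,43),[33,42),[32,41),[31,40),[30,39),[29,38),[28,37); WM=34; [25,34) fires=7
i=16 t=37 v=9: → [37,46),[36,45),[35,44),[34,43),[33,42),[32,41),[31,40),[30,39),[29,38); WM=35; [26,35) fires=7
i=17 t=37 v=1: → [37,46),[36,45),[35,44),[34,43),[33,42),[32,41),[31,40),[30,39),[29,38); WM=35
i=18 t=41 v=2: → [41,50),[40,49),[39,48),[38,47),[37,46),[36,45),[35,44),[34,43),[33,42); WM=39; [27,36) fires=11 [28,37) fires=6 [29,38) fires=16 [30,39) fires=16
i=19 t=47 v=8: → [47,56),[46,55),[45,54),[44,53),[43,52),[42,51),[41,50),[40,49),[39,48); WM=45; [31,40) fires=16 [32,41) fires=16 [33,42) fires=18 [34,43) fires=18 [35,44) fires=18 [36,45) fires=14
i=20 t=53 v=1: → [53,62),[52,61),[51,60),[50,59),[49,58),[48,57),[47,56),[46,55),[45,54); WM=51; [37,46) fires=12 [38,47) fires=2 [39,48) fires=10 [40,49) fires=10 [41,50) fires=10 [42,51) fires=8
i=21 t=23 v=5: DROP (t<51-4); WM=51
i=22 t=48 v=2: → [48,57),[47,56),[46,55),[45,54),[44,53),[43,52),[42,51),[41,50),[40,49); WM=51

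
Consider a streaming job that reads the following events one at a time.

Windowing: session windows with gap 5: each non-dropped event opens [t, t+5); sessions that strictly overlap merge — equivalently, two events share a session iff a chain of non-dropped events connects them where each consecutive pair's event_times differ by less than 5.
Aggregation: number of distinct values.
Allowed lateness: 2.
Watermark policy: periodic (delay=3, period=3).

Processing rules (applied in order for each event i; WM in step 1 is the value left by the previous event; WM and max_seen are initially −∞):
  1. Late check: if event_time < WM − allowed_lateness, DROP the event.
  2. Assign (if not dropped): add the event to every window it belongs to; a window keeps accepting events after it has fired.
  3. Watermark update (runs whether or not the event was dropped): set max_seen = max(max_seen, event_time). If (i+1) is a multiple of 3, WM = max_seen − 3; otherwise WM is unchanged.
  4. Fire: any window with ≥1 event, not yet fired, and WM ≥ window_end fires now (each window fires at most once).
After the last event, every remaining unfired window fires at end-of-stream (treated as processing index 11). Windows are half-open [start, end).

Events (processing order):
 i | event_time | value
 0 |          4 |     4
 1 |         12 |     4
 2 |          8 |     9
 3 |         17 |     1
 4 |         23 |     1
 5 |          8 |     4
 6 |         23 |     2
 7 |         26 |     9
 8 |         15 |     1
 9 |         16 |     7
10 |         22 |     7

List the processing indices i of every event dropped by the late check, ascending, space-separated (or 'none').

i=0 t=4 v=4: → [4,9); WM=−∞
i=1 t=12 v=4: → [12,17); WM=−∞
i=2 t=8 v=9: → [4,17); WM=9
i=3 t=17 v=1: → [17,22); WM=9
i=4 t=23 v=1: → [23,28); WM=9
i=5 t=8 v=4: → [4,17); WM=20
i=6 t=23 v=2: → [23,28); WM=20
i=7 t=26 v=9: → [23,31); WM=20
i=8 t=15 v=1: DROP (t<20-2); WM=23
i=9 t=16 v=7: DROP (t<23-2); WM=23
i=10 t=22 v=7: → [22,31); WM=23

8 9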